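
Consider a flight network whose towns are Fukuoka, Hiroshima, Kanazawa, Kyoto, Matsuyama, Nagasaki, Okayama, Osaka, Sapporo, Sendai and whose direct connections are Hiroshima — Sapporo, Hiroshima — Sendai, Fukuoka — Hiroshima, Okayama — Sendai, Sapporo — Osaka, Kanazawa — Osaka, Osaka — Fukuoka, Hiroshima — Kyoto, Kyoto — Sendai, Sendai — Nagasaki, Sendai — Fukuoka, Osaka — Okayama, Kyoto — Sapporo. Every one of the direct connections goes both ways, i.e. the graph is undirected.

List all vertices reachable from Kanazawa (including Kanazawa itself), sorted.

Start at Kanazawa.
Its neighbours: Osaka.
Then their neighbours: Fukuoka, Okayama, Sapporo.
Then next layer: Hiroshima, Kyoto, Sendai.
Then next layer: Nagasaki.
Nothing further is reachable.

Fukuoka, Hiroshima, Kanazawa, Kyoto, Nagasaki, Okayama, Osaka, Sapporo, Sendai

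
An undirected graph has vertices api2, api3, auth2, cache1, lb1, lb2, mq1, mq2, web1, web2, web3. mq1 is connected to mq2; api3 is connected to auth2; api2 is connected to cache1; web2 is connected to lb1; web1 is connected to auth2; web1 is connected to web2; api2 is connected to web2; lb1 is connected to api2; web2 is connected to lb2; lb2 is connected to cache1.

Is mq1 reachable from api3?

Explore from api3.
Distance 1: reach auth2.
Distance 2: reach web1.
Distance 3: reach web2.
Distance 4: reach api2, lb1, lb2.
Distance 5: reach cache1.
The search is exhausted without reaching mq1; it lies in a different component.

No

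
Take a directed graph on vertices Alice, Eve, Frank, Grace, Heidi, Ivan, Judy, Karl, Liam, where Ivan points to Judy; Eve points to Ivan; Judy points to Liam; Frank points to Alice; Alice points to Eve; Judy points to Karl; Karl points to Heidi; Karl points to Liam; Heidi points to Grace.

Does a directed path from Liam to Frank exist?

Liam has no outgoing edges, so nothing is reachable from it.

No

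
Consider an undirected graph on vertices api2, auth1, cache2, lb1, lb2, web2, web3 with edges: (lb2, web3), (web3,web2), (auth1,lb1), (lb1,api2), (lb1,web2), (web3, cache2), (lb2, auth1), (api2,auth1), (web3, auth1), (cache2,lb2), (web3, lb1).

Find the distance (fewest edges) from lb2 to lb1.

2

Distance 0: lb2.
Distance 1: auth1, cache2, web3.
Distance 2: api2, lb1, web2 — contains lb1.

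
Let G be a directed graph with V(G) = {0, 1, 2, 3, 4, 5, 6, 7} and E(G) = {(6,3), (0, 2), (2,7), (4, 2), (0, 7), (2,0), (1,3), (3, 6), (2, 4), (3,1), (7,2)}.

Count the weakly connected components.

From 0: component {0, 2, 4, 7}.
From 1: component {1, 3, 6}.
From 5: component {5}.
That's 3 components.

3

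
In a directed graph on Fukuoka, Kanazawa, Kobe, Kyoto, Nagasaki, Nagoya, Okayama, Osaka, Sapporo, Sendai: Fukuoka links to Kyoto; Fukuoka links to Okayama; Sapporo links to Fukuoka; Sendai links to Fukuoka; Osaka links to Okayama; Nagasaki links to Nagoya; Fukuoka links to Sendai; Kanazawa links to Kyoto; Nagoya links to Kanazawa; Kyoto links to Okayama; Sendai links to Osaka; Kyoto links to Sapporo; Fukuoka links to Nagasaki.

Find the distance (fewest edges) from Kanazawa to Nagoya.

Distance 0: Kanazawa.
Distance 1: Kyoto.
Distance 2: Okayama, Sapporo.
Distance 3: Fukuoka.
Distance 4: Nagasaki, Sendai.
Distance 5: Nagoya, Osaka — contains Nagoya.

5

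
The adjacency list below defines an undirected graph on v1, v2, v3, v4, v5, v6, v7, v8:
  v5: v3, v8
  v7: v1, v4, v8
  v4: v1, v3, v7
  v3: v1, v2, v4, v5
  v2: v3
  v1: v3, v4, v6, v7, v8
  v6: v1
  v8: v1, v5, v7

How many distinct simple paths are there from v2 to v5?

8

v2–v3–v1–v4–v7–v8–v5
v2–v3–v1–v7–v8–v5
v2–v3–v1–v8–v5
v2–v3–v4–v1–v7–v8–v5
v2–v3–v4–v1–v8–v5
v2–v3–v4–v7–v1–v8–v5
v2–v3–v4–v7–v8–v5
v2–v3–v5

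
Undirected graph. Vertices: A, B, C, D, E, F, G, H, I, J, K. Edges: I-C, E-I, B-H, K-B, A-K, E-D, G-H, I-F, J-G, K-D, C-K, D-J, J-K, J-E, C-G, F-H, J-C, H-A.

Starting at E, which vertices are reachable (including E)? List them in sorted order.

A, B, C, D, E, F, G, H, I, J, K

Start at E.
Its neighbours: D, I, J.
Then their neighbours: C, F, G, K.
Then next layer: A, B, H.
Every vertex is now reached.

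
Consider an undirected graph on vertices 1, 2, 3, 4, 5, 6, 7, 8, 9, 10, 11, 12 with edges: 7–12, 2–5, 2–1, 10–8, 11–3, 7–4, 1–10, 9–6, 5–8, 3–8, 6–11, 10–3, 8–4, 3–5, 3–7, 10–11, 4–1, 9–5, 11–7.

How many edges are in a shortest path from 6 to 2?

Distance 0: 6.
Distance 1: 9, 11.
Distance 2: 3, 5, 7, 10.
Distance 3: 1, 2, 4, 8, 12 — contains 2.

3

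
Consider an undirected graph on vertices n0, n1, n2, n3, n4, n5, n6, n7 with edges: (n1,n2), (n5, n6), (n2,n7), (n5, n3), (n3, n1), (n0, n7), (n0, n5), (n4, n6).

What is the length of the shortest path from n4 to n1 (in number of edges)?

4

Distance 0: n4.
Distance 1: n6.
Distance 2: n5.
Distance 3: n0, n3.
Distance 4: n1, n7 — contains n1.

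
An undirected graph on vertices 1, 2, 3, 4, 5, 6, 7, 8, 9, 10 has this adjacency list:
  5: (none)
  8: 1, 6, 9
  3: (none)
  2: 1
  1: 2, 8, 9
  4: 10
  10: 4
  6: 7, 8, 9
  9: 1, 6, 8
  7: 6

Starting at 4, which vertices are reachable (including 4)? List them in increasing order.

4, 10

Start at 4.
Its neighbours: 10.
Nothing further is reachable.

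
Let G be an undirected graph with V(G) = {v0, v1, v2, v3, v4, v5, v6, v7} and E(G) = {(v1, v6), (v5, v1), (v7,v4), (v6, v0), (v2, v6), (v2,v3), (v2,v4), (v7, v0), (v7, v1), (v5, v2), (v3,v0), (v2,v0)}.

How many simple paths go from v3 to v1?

v3–v0–v2–v4–v7–v1
v3–v0–v2–v5–v1
v3–v0–v2–v6–v1
v3–v0–v6–v1
v3–v0–v6–v2–v4–v7–v1
v3–v0–v6–v2–v5–v1
v3–v0–v7–v1
v3–v0–v7–v4–v2–v5–v1
... and 8 more.

16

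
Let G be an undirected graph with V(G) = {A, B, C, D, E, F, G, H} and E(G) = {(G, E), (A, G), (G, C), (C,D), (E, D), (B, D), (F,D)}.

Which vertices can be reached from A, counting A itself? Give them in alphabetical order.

A, B, C, D, E, F, G

Start at A.
Its neighbours: G.
Then their neighbours: C, E.
Then next layer: D.
Then next layer: B, F.
Nothing further is reachable.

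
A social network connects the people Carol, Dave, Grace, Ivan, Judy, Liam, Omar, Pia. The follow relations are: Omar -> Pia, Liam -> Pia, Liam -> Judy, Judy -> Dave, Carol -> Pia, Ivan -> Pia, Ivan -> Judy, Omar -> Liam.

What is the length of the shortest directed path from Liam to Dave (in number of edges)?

2

Distance 0: Liam.
Distance 1: Judy, Pia.
Distance 2: Dave — contains Dave.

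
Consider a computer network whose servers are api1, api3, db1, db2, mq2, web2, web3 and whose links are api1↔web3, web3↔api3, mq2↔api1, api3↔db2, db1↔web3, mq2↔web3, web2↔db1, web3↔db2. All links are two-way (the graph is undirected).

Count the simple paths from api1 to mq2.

api1–mq2
api1–web3–mq2

2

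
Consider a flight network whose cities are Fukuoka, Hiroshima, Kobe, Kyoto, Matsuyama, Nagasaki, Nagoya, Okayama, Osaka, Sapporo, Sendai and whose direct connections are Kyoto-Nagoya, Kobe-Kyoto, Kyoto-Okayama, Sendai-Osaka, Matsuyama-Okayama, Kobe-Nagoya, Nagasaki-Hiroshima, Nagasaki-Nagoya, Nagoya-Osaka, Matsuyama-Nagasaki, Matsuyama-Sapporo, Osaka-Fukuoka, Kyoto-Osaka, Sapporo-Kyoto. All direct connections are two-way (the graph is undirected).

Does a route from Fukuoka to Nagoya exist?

Explore from Fukuoka.
Distance 1: reach Osaka.
Distance 2: reach Kyoto, Nagoya, Sendai.
Found Nagoya.

Yes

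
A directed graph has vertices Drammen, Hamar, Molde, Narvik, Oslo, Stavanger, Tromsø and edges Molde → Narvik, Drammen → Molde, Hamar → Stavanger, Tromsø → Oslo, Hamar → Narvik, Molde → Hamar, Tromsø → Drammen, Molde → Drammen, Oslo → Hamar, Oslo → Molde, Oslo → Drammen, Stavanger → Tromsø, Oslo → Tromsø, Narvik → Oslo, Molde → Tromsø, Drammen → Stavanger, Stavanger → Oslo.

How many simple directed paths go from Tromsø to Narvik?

Tromsø→Drammen→Molde→Hamar→Narvik
Tromsø→Drammen→Molde→Narvik
Tromsø→Drammen→Stavanger→Oslo→Hamar→Narvik
Tromsø→Drammen→Stavanger→Oslo→Molde→Hamar→Narvik
Tromsø→Drammen→Stavanger→Oslo→Molde→Narvik
Tromsø→Oslo→Drammen→Molde→Hamar→Narvik
Tromsø→Oslo→Drammen→Molde→Narvik
Tromsø→Oslo→Hamar→Narvik
Tromsø→Oslo→Molde→Hamar→Narvik
Tromsø→Oslo→Molde→Narvik

10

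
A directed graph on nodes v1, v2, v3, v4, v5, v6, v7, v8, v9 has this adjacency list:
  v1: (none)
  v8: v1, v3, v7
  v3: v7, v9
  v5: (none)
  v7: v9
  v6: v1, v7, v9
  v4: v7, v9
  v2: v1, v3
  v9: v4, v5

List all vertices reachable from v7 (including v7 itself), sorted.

v4, v5, v7, v9

Start at v7.
Its neighbours: v9.
Then their neighbours: v4, v5.
Nothing further is reachable.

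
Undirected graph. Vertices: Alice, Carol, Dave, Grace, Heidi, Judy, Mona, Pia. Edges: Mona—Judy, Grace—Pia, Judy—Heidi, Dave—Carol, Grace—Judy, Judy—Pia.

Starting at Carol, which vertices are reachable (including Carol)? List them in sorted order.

Carol, Dave

Start at Carol.
Its neighbours: Dave.
Nothing further is reachable.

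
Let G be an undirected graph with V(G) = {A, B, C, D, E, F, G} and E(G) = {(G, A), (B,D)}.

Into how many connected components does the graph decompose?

From A: component {A, G}.
From B: component {B, D}.
From C: component {C}.
From E: component {E}.
From F: component {F}.
That's 5 components.

5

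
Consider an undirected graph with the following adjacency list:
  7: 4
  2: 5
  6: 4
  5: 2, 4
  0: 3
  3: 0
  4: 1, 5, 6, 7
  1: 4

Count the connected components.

2

From 0: component {0, 3}.
From 1: component {1, 2, 4, 5, 6, 7}.
That's 2 components.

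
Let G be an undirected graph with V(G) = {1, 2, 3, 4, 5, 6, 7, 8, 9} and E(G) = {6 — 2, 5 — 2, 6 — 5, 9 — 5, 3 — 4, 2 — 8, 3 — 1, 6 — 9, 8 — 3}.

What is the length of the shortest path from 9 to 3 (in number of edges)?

4

Distance 0: 9.
Distance 1: 5, 6.
Distance 2: 2.
Distance 3: 8.
Distance 4: 3 — contains 3.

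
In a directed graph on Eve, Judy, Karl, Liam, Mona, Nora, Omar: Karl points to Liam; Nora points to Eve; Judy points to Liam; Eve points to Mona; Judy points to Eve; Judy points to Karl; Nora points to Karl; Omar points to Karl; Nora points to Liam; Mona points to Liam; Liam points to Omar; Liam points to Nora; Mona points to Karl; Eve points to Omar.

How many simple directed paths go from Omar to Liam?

1

Omar→Karl→Liam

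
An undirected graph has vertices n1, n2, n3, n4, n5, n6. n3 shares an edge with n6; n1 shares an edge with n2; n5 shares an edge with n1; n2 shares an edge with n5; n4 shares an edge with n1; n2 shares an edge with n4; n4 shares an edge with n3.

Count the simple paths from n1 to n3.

n1–n2–n4–n3
n1–n4–n3
n1–n5–n2–n4–n3

3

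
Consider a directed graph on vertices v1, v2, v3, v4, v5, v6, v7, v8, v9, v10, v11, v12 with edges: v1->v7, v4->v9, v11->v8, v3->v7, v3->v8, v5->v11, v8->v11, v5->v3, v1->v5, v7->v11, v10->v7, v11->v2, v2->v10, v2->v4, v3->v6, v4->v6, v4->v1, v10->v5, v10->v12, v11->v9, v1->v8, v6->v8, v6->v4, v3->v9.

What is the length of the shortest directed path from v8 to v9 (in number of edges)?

2

Distance 0: v8.
Distance 1: v11.
Distance 2: v2, v9 — contains v9.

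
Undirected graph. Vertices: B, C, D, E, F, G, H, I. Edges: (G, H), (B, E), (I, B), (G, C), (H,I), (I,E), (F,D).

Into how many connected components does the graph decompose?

From B: component {B, C, E, G, H, I}.
From D: component {D, F}.
That's 2 components.

2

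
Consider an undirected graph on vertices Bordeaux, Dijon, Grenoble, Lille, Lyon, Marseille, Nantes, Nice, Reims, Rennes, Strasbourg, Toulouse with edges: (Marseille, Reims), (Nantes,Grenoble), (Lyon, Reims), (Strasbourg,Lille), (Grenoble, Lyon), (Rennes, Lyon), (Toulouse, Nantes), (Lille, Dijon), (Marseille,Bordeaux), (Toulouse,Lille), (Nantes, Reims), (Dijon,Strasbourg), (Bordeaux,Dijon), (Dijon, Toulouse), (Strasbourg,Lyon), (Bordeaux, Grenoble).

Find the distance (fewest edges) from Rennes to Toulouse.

Distance 0: Rennes.
Distance 1: Lyon.
Distance 2: Grenoble, Reims, Strasbourg.
Distance 3: Bordeaux, Dijon, Lille, Marseille, Nantes.
Distance 4: Toulouse — contains Toulouse.

4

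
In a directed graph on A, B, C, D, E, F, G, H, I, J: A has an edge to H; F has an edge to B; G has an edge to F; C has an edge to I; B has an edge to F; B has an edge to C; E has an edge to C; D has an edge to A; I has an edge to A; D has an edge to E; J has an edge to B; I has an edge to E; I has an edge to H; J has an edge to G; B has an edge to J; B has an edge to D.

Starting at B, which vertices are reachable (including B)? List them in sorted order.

A, B, C, D, E, F, G, H, I, J

Start at B.
Its neighbours: C, D, F, J.
Then their neighbours: A, E, G, I.
Then next layer: H.
Every vertex is now reached.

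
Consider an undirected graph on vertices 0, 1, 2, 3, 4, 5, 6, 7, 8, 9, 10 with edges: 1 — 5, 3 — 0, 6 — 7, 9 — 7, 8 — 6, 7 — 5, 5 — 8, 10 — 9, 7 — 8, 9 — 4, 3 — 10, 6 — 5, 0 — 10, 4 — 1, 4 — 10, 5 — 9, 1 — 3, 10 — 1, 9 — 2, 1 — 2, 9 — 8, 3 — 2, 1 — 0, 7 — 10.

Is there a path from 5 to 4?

Explore from 5.
Distance 1: reach 1, 6, 7, 8, 9.
Distance 2: reach 0, 2, 3, 4, 10.
Found 4.

Yes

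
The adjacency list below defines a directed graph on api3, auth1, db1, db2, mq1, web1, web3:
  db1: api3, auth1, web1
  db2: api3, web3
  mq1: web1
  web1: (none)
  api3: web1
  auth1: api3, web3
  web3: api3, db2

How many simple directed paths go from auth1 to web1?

3

auth1→api3→web1
auth1→web3→api3→web1
auth1→web3→db2→api3→web1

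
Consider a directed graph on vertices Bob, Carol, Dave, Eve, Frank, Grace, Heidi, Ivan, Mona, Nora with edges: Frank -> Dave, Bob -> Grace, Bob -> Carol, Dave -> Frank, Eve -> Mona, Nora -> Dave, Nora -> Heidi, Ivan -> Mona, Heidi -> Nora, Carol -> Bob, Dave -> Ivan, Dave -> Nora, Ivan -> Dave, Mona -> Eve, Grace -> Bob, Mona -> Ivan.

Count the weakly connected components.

From Bob: component {Bob, Carol, Grace}.
From Dave: component {Dave, Eve, Frank, Heidi, Ivan, Mona, Nora}.
That's 2 components.

2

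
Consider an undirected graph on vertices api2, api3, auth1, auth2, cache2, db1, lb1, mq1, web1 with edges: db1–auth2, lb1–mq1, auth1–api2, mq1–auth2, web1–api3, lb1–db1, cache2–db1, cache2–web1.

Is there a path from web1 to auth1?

Explore from web1.
Distance 1: reach api3, cache2.
Distance 2: reach db1.
Distance 3: reach auth2, lb1.
Distance 4: reach mq1.
The search is exhausted without reaching auth1; it lies in a different component.

No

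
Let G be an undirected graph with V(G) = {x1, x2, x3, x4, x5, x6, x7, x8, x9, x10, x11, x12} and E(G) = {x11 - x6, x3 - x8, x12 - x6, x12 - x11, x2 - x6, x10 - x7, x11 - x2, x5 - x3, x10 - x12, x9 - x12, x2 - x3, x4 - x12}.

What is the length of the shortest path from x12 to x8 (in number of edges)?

Distance 0: x12.
Distance 1: x4, x6, x9, x10, x11.
Distance 2: x2, x7.
Distance 3: x3.
Distance 4: x5, x8 — contains x8.

4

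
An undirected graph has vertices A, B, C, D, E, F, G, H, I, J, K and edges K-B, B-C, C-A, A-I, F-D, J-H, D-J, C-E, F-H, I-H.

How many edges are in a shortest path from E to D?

6

Distance 0: E.
Distance 1: C.
Distance 2: A, B.
Distance 3: I, K.
Distance 4: H.
Distance 5: F, J.
Distance 6: D — contains D.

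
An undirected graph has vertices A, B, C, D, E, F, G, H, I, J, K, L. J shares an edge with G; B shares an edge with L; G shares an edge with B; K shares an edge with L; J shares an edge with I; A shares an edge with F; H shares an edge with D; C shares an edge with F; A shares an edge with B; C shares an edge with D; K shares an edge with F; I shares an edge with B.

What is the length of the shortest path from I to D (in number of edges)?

Distance 0: I.
Distance 1: B, J.
Distance 2: A, G, L.
Distance 3: F, K.
Distance 4: C.
Distance 5: D — contains D.

5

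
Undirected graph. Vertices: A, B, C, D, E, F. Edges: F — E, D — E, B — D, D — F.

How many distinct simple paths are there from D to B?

1

D–B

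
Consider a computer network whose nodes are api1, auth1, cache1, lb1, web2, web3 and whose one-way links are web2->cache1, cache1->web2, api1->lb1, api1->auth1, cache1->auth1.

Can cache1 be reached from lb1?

lb1 has no outgoing edges, so nothing is reachable from it.

No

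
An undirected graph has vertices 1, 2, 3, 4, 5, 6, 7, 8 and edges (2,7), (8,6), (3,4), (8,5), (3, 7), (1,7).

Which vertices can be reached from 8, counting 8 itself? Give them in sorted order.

Start at 8.
Its neighbours: 5, 6.
Nothing further is reachable.

5, 6, 8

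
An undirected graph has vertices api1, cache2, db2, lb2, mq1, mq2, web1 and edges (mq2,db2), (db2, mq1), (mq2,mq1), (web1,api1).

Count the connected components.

4

From api1: component {api1, web1}.
From cache2: component {cache2}.
From db2: component {db2, mq1, mq2}.
From lb2: component {lb2}.
That's 4 components.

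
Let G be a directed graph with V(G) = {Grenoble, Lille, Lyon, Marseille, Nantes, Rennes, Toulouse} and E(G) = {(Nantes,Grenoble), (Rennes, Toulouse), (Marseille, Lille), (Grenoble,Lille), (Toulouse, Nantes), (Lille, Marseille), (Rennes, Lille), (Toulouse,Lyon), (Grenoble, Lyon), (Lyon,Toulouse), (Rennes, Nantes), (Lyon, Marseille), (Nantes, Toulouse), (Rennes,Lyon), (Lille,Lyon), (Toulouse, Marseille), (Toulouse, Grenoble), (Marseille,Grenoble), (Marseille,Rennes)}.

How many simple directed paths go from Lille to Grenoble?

16

Lille→Lyon→Marseille→Grenoble
Lille→Lyon→Marseille→Rennes→Nantes→Grenoble
Lille→Lyon→Marseille→Rennes→Nantes→Toulouse→Grenoble
Lille→Lyon→Marseille→Rennes→Toulouse→Grenoble
Lille→Lyon→Marseille→Rennes→Toulouse→Nantes→Grenoble
Lille→Lyon→Toulouse→Grenoble
Lille→Lyon→Toulouse→Marseille→Grenoble
Lille→Lyon→Toulouse→Marseille→Rennes→Nantes→Grenoble
... and 8 more.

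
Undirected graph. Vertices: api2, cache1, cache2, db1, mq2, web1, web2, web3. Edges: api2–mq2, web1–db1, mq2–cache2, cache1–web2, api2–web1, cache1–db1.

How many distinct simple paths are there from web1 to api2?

web1–api2

1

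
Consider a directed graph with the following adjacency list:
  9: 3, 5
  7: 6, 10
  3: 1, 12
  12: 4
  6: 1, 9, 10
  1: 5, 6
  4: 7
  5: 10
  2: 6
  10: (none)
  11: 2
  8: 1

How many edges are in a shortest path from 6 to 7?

Distance 0: 6.
Distance 1: 1, 9, 10.
Distance 2: 3, 5.
Distance 3: 12.
Distance 4: 4.
Distance 5: 7 — contains 7.

5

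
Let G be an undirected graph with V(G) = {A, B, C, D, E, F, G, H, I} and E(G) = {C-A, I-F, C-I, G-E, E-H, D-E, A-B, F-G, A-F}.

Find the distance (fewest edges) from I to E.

3

Distance 0: I.
Distance 1: C, F.
Distance 2: A, G.
Distance 3: B, E — contains E.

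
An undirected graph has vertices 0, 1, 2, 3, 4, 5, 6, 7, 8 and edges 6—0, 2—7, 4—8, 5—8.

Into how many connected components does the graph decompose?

From 0: component {0, 6}.
From 1: component {1}.
From 2: component {2, 7}.
From 3: component {3}.
From 4: component {4, 5, 8}.
That's 5 components.

5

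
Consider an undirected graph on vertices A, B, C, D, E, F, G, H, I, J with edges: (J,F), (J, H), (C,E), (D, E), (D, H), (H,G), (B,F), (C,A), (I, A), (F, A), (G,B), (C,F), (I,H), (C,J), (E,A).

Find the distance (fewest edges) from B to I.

Distance 0: B.
Distance 1: F, G.
Distance 2: A, C, H, J.
Distance 3: D, E, I — contains I.

3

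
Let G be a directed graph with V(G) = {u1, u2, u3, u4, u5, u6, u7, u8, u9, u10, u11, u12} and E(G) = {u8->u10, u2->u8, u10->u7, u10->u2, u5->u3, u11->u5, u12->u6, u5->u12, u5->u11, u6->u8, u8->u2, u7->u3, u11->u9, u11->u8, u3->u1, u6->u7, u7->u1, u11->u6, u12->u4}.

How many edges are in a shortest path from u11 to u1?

3

Distance 0: u11.
Distance 1: u5, u6, u8, u9.
Distance 2: u2, u3, u7, u10, u12.
Distance 3: u1, u4 — contains u1.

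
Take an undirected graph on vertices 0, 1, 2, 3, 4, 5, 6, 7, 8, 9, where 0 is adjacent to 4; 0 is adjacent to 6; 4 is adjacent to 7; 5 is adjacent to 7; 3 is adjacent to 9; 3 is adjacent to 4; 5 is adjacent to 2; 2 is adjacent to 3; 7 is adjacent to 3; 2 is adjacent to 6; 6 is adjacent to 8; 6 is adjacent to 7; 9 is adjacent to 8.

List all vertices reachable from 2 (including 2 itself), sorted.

0, 2, 3, 4, 5, 6, 7, 8, 9

Start at 2.
Its neighbours: 3, 5, 6.
Then their neighbours: 0, 4, 7, 8, 9.
Nothing further is reachable.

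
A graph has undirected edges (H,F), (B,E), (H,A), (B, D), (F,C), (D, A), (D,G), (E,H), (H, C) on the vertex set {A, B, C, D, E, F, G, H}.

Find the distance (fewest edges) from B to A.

2

Distance 0: B.
Distance 1: D, E.
Distance 2: A, G, H — contains A.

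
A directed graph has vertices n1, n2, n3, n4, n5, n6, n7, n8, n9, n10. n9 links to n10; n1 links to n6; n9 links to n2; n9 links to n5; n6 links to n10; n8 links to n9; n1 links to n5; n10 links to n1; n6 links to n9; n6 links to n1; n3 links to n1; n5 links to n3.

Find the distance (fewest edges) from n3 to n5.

Distance 0: n3.
Distance 1: n1.
Distance 2: n5, n6 — contains n5.

2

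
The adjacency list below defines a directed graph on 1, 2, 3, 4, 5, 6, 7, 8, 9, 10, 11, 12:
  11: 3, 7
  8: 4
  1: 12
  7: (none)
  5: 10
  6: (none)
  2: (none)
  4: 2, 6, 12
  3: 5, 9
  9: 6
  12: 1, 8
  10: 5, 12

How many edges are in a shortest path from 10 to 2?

Distance 0: 10.
Distance 1: 5, 12.
Distance 2: 1, 8.
Distance 3: 4.
Distance 4: 2, 6 — contains 2.

4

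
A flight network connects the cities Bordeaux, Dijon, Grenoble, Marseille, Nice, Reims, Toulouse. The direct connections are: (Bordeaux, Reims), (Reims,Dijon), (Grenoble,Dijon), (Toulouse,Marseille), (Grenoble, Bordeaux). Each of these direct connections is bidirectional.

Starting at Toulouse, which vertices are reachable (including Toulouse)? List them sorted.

Start at Toulouse.
Its neighbours: Marseille.
Nothing further is reachable.

Marseille, Toulouse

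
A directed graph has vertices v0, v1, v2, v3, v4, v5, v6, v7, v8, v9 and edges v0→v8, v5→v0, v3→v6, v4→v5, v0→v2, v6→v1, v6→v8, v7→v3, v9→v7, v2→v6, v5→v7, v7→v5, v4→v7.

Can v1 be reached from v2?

Yes

Explore from v2.
Distance 1: reach v6.
Distance 2: reach v1, v8.
Found v1.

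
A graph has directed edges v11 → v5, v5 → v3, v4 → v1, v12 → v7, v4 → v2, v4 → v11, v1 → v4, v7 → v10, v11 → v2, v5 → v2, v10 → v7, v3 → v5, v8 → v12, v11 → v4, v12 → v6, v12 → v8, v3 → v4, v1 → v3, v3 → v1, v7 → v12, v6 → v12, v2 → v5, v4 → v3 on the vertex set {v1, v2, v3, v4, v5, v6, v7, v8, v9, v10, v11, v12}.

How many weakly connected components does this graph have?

From v1: component {v1, v2, v3, v4, v5, v11}.
From v6: component {v6, v7, v8, v10, v12}.
From v9: component {v9}.
That's 3 components.

3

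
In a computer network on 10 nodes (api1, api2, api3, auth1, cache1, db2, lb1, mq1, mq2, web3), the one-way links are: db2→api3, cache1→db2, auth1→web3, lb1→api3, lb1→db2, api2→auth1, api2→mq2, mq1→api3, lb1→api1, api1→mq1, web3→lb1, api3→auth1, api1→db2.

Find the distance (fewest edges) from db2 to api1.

Distance 0: db2.
Distance 1: api3.
Distance 2: auth1.
Distance 3: web3.
Distance 4: lb1.
Distance 5: api1 — contains api1.

5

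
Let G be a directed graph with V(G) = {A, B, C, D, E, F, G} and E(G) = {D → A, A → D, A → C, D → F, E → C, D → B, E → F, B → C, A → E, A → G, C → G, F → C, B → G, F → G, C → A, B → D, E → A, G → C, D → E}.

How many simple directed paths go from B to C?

B→C
B→D→A→C
B→D→A→E→C
B→D→A→E→F→C
B→D→A→E→F→G→C
B→D→A→G→C
B→D→E→A→C
B→D→E→A→G→C
B→D→E→C
B→D→E→F→C
B→D→E→F→G→C
B→D→F→C
B→D→F→G→C
B→G→C

14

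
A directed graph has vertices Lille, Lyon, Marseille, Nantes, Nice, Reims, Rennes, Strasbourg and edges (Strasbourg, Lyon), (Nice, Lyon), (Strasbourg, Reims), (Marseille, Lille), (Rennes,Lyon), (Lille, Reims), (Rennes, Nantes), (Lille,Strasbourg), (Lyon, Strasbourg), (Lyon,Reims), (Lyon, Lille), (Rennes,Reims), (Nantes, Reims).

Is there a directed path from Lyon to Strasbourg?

Yes

Explore from Lyon.
Distance 1: reach Lille, Reims, Strasbourg.
Found Strasbourg.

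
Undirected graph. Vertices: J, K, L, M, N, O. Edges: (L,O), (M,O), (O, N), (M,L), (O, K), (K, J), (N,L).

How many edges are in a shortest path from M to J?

3

Distance 0: M.
Distance 1: L, O.
Distance 2: K, N.
Distance 3: J — contains J.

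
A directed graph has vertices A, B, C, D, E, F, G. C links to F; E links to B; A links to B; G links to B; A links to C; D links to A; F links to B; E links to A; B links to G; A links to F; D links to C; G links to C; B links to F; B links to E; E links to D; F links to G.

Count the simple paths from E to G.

E→A→B→F→G
E→A→B→G
E→A→C→F→B→G
E→A→C→F→G
E→A→F→B→G
E→A→F→G
E→B→F→G
E→B→G
... and 8 more.

16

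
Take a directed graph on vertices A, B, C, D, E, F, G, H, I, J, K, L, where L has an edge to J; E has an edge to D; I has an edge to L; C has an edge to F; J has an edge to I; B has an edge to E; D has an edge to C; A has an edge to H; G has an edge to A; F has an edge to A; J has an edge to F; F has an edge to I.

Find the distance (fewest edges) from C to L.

3

Distance 0: C.
Distance 1: F.
Distance 2: A, I.
Distance 3: H, L — contains L.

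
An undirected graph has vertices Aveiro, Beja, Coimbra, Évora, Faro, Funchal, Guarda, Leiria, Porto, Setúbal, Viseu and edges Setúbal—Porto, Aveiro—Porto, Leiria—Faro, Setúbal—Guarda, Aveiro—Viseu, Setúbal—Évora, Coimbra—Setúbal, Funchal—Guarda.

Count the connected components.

From Aveiro: component {Aveiro, Coimbra, Évora, Funchal, Guarda, Porto, Setúbal, Viseu}.
From Beja: component {Beja}.
From Faro: component {Faro, Leiria}.
That's 3 components.

3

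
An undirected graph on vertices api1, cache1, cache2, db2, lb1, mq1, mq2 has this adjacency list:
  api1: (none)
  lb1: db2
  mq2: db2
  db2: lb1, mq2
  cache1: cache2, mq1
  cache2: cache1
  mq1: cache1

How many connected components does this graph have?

3

From api1: component {api1}.
From cache1: component {cache1, cache2, mq1}.
From db2: component {db2, lb1, mq2}.
That's 3 components.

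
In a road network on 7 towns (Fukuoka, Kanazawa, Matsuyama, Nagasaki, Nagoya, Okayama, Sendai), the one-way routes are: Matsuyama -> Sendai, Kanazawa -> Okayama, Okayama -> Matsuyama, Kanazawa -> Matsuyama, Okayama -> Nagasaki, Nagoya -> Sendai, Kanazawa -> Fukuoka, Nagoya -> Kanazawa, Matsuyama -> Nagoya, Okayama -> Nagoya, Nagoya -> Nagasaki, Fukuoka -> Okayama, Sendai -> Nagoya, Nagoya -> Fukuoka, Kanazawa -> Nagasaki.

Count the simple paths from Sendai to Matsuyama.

4

Sendai→Nagoya→Fukuoka→Okayama→Matsuyama
Sendai→Nagoya→Kanazawa→Fukuoka→Okayama→Matsuyama
Sendai→Nagoya→Kanazawa→Matsuyama
Sendai→Nagoya→Kanazawa→Okayama→Matsuyama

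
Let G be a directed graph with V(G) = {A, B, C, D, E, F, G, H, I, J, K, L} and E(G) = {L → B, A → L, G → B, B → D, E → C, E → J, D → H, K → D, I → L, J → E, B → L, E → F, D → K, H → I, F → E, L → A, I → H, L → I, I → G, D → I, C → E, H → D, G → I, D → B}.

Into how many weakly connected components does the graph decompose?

From A: component {A, B, D, G, H, I, K, L}.
From C: component {C, E, F, J}.
That's 2 components.

2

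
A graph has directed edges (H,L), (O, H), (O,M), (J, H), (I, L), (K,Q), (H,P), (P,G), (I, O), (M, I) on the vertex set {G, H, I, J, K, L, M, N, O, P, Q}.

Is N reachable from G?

G has no outgoing edges, so nothing is reachable from it.

No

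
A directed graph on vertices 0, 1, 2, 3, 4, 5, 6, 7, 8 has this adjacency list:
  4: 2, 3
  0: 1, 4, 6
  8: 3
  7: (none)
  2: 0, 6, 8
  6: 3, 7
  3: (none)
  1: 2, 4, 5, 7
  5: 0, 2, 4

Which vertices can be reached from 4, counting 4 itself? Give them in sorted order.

0, 1, 2, 3, 4, 5, 6, 7, 8

Start at 4.
Its neighbours: 2, 3.
Then their neighbours: 0, 6, 8.
Then next layer: 1, 7.
Then next layer: 5.
Every vertex is now reached.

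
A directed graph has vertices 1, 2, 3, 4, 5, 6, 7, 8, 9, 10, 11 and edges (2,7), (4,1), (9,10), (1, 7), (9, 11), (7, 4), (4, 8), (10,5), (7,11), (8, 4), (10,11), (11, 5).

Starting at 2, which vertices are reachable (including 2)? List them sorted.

Start at 2.
Its neighbours: 7.
Then their neighbours: 4, 11.
Then next layer: 1, 5, 8.
Nothing further is reachable.

1, 2, 4, 5, 7, 8, 11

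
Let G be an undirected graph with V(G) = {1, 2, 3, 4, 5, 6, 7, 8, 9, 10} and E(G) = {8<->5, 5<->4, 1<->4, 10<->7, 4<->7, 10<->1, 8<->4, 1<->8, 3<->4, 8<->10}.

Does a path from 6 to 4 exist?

No

6 has no edges, so nothing is reachable from it.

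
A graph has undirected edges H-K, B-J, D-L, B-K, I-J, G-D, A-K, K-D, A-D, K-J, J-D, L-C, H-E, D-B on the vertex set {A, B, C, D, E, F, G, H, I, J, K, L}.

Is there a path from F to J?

F has no edges, so nothing is reachable from it.

No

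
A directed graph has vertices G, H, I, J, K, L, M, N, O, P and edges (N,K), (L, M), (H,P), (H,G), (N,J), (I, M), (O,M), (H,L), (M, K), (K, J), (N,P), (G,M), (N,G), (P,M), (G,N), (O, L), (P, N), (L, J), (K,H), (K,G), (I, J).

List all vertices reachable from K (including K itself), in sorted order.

G, H, J, K, L, M, N, P

Start at K.
Its neighbours: G, H, J.
Then their neighbours: L, M, N, P.
Nothing further is reachable.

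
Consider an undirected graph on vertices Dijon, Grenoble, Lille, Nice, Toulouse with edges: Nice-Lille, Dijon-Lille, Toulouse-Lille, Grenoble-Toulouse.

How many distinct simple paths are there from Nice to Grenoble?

1

Nice–Lille–Toulouse–Grenoble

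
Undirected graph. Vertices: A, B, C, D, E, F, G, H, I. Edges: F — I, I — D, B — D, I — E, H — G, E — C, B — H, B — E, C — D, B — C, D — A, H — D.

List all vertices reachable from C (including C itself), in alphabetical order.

A, B, C, D, E, F, G, H, I

Start at C.
Its neighbours: B, D, E.
Then their neighbours: A, H, I.
Then next layer: F, G.
Every vertex is now reached.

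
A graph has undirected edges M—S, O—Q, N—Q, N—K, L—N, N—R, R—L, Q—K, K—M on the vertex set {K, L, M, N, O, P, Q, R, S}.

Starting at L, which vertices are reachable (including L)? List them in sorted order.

Start at L.
Its neighbours: N, R.
Then their neighbours: K, Q.
Then next layer: M, O.
Then next layer: S.
Nothing further is reachable.

K, L, M, N, O, Q, R, S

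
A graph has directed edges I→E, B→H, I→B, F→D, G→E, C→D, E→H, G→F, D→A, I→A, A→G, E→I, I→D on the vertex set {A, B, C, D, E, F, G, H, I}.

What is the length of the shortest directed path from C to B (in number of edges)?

6

Distance 0: C.
Distance 1: D.
Distance 2: A.
Distance 3: G.
Distance 4: E, F.
Distance 5: H, I.
Distance 6: B — contains B.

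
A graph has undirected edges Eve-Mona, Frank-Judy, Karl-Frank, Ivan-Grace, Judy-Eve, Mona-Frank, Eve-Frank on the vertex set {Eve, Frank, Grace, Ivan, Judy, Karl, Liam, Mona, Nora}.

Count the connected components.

From Eve: component {Eve, Frank, Judy, Karl, Mona}.
From Grace: component {Grace, Ivan}.
From Liam: component {Liam}.
From Nora: component {Nora}.
That's 4 components.

4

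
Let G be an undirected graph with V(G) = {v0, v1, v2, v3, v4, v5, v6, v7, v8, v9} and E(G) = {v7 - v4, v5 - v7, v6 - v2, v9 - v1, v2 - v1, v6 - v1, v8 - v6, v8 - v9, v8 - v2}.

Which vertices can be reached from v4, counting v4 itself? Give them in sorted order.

Start at v4.
Its neighbours: v7.
Then their neighbours: v5.
Nothing further is reachable.

v4, v5, v7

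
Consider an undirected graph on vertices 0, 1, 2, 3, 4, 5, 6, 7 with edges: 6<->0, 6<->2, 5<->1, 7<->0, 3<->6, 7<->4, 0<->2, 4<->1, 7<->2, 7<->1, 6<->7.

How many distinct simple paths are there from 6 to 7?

6–0–2–7
6–0–7
6–2–0–7
6–2–7
6–7

5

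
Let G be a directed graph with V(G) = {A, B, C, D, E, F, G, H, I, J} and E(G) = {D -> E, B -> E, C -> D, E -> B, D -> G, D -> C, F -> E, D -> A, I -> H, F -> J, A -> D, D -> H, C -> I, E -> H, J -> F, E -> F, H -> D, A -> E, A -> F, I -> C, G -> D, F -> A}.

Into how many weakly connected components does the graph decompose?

1

From A: component {A, B, C, D, E, F, G, H, I, J}.
That's 1 component.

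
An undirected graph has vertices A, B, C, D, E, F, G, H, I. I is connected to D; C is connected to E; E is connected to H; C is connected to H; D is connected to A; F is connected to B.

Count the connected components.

From A: component {A, D, I}.
From B: component {B, F}.
From C: component {C, E, H}.
From G: component {G}.
That's 4 components.

4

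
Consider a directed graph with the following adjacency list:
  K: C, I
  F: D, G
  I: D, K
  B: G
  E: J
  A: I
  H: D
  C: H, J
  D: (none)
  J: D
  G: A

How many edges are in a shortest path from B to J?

6

Distance 0: B.
Distance 1: G.
Distance 2: A.
Distance 3: I.
Distance 4: D, K.
Distance 5: C.
Distance 6: H, J — contains J.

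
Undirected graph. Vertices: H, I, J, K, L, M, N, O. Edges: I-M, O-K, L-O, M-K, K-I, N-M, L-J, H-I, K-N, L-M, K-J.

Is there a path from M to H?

Yes

Explore from M.
Distance 1: reach I, K, L, N.
Distance 2: reach H, J, O.
Found H.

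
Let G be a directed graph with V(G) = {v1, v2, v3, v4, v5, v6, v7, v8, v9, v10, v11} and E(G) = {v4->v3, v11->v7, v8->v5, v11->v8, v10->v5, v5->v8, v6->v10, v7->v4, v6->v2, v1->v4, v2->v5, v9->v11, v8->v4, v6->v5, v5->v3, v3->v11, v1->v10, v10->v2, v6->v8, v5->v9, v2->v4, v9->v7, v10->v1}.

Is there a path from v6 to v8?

Yes

Explore from v6.
Distance 1: reach v2, v5, v8, v10.
Found v8.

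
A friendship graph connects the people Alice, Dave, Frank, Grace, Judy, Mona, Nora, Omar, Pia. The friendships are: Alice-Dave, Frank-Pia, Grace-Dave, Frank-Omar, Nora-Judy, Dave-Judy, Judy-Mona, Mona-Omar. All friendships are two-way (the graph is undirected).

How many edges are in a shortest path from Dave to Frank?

Distance 0: Dave.
Distance 1: Alice, Grace, Judy.
Distance 2: Mona, Nora.
Distance 3: Omar.
Distance 4: Frank — contains Frank.

4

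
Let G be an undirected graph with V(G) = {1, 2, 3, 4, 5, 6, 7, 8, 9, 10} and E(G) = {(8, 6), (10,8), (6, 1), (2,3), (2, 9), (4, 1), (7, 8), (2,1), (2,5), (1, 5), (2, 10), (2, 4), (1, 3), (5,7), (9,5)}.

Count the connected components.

From 1: component {1, 2, 3, 4, 5, 6, 7, 8, 9, 10}.
That's 1 component.

1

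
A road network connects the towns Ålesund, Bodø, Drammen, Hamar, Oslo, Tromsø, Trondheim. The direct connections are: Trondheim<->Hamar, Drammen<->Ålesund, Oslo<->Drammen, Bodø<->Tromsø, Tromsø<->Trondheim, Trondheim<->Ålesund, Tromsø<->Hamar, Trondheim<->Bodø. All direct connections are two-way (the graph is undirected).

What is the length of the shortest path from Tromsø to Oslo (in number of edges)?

4

Distance 0: Tromsø.
Distance 1: Bodø, Hamar, Trondheim.
Distance 2: Ålesund.
Distance 3: Drammen.
Distance 4: Oslo — contains Oslo.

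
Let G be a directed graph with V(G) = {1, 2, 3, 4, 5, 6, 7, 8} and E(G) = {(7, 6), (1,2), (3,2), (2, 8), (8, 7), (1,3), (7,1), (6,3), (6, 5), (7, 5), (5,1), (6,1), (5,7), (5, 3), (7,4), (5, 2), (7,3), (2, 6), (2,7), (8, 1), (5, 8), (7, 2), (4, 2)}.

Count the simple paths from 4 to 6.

3

4→2→6
4→2→7→6
4→2→8→7→6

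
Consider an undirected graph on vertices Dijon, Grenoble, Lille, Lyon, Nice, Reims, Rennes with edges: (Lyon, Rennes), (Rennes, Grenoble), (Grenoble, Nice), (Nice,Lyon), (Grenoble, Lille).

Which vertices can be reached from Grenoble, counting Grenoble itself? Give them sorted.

Grenoble, Lille, Lyon, Nice, Rennes

Start at Grenoble.
Its neighbours: Lille, Nice, Rennes.
Then their neighbours: Lyon.
Nothing further is reachable.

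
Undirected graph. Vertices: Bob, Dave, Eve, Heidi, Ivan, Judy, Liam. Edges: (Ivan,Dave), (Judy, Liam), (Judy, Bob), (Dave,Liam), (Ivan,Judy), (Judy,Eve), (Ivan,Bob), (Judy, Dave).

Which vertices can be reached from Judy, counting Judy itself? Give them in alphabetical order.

Start at Judy.
Its neighbours: Bob, Dave, Eve, Ivan, Liam.
Nothing further is reachable.

Bob, Dave, Eve, Ivan, Judy, Liam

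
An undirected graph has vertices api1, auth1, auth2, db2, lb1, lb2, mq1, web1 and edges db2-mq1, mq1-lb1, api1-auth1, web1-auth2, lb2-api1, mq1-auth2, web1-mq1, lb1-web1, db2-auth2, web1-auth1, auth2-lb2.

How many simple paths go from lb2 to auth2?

lb2–api1–auth1–web1–auth2
lb2–api1–auth1–web1–lb1–mq1–auth2
lb2–api1–auth1–web1–lb1–mq1–db2–auth2
lb2–api1–auth1–web1–mq1–auth2
lb2–api1–auth1–web1–mq1–db2–auth2
lb2–auth2

6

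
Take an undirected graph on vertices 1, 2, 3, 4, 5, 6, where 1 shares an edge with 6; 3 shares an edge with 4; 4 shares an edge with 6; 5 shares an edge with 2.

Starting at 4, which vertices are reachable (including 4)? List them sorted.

1, 3, 4, 6

Start at 4.
Its neighbours: 3, 6.
Then their neighbours: 1.
Nothing further is reachable.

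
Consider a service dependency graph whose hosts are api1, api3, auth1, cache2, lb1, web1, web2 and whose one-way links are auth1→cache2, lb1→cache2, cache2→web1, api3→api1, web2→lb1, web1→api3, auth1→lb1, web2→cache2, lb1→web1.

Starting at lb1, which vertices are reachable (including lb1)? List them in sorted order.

Start at lb1.
Its neighbours: cache2, web1.
Then their neighbours: api3.
Then next layer: api1.
Nothing further is reachable.

api1, api3, cache2, lb1, web1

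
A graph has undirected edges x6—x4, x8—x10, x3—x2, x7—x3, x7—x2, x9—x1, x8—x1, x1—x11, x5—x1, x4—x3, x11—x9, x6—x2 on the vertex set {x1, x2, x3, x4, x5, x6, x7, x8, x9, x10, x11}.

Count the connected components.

2

From x1: component {x1, x5, x8, x9, x10, x11}.
From x2: component {x2, x3, x4, x6, x7}.
That's 2 components.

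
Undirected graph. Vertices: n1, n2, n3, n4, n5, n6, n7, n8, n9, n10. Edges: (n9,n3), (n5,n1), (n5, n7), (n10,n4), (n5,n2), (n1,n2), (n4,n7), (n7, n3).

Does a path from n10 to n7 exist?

Explore from n10.
Distance 1: reach n4.
Distance 2: reach n7.
Found n7.

Yes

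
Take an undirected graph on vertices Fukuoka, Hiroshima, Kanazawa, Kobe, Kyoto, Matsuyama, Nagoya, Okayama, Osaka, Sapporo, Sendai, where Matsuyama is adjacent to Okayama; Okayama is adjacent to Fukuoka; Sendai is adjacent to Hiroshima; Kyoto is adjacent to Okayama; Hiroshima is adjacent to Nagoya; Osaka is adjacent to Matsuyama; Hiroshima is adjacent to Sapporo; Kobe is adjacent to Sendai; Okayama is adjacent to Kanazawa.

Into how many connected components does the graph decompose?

From Fukuoka: component {Fukuoka, Kanazawa, Kyoto, Matsuyama, Okayama, Osaka}.
From Hiroshima: component {Hiroshima, Kobe, Nagoya, Sapporo, Sendai}.
That's 2 components.

2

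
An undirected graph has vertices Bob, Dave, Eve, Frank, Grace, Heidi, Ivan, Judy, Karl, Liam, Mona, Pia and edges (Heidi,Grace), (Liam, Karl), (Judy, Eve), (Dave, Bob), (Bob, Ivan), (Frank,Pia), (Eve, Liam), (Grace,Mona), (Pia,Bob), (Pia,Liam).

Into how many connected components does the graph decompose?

2

From Bob: component {Bob, Dave, Eve, Frank, Ivan, Judy, Karl, Liam, Pia}.
From Grace: component {Grace, Heidi, Mona}.
That's 2 components.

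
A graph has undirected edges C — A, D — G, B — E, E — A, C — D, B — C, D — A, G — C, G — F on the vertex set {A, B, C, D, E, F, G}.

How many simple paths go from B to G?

7

B–C–A–D–G
B–C–D–G
B–C–G
B–E–A–C–D–G
B–E–A–C–G
B–E–A–D–C–G
B–E–A–D–G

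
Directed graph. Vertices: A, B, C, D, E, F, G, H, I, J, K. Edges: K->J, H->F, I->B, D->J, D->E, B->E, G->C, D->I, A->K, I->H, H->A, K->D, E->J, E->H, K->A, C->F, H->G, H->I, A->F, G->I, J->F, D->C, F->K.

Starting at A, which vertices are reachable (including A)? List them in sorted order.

Start at A.
Its neighbours: F, K.
Then their neighbours: D, J.
Then next layer: C, E, I.
Then next layer: B, H.
Then next layer: G.
Every vertex is now reached.

A, B, C, D, E, F, G, H, I, J, K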